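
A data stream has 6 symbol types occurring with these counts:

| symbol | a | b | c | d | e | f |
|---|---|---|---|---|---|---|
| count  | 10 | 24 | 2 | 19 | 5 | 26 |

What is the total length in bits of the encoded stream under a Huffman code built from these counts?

196

Greedily combine the two least-frequent nodes:
combine c(2), e(5) → 7
combine 7, a(10) → 17
combine 17, d(19) → 36
combine b(24), f(26) → 50
combine 36, 50 → 86
The encoded length is the sum of every internal node's weight: 7 + 17 + 36 + 50 + 86 = 196 bits.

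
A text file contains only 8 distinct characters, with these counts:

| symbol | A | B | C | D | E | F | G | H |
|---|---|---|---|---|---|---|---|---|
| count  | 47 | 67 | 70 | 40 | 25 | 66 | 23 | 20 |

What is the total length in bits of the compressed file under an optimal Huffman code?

Merge the two smallest weights repeatedly:
merge H(20) and G(23): 43
merge E(25) and D(40): 65
merge 43 and A(47): 90
merge 65 and F(66): 131
merge B(67) and C(70): 137
merge 90 and 131: 221
merge 137 and 221: 358
Total encoded bits = sum of merged weights = 43 + 65 + 90 + 131 + 137 + 221 + 358 = 1045.

1045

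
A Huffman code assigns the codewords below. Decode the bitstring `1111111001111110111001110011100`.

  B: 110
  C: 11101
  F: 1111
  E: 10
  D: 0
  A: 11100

FAFBAAA

Read left to right; each codeword is recognised as soon as it completes (prefix code):
  1111→F | 11100→A | 1111→F | 110→B | 11100→A | 11100→A | 11100→A
Decoded message: FAFBAAA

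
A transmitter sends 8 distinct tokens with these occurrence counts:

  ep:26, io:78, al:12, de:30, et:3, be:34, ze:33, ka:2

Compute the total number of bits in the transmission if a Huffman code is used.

563

Build the Huffman tree bottom-up:
merge ka(2) and et(3): 5
merge 5 and al(12): 17
merge 17 and ep(26): 43
merge de(30) and ze(33): 63
merge be(34) and 43: 77
merge 63 and 77: 140
merge io(78) and 140: 218
Total encoded bits = sum of merged weights = 5 + 17 + 43 + 63 + 77 + 140 + 218 = 563.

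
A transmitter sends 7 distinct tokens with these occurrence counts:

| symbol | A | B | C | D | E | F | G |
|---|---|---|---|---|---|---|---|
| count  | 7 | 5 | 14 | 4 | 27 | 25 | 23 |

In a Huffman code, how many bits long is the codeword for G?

Build the tree from the bottom:
combine D(4), B(5) → 9
combine A(7), 9 → 16
combine C(14), 16 → 30
combine G(23), F(25) → 48
combine E(27), 30 → 57
combine 48, 57 → 105
The subtree containing G is merged 2 times, so code length = 2.

2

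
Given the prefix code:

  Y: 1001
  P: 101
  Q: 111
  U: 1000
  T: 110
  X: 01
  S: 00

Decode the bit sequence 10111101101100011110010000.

Read left to right; each codeword is recognised as soon as it completes (prefix code):
  101→P | 111→Q | 01→X | 101→P | 1000→U | 111→Q | 1001→Y | 00→S | 00→S
Decoded message: PQXPUQYSS

PQXPUQYSS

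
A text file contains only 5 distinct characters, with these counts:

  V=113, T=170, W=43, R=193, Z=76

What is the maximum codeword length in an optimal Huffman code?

3

Merge the two lowest-weight nodes at each step:
W(43) + Z(76) → 119
V(113) + 119 → 232
T(170) + R(193) → 363
232 + 363 → 595
The rarest symbols sit at the bottom; the longest codeword is 3 bits.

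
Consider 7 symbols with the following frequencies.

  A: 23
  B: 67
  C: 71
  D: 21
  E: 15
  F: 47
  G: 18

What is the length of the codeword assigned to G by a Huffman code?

4

Build the tree from the bottom:
merge E(15) and G(18): 33
merge D(21) and A(23): 44
merge 33 and 44: 77
merge F(47) and B(67): 114
merge C(71) and 77: 148
merge 114 and 148: 262
The subtree containing G is merged 4 times, so code length = 4.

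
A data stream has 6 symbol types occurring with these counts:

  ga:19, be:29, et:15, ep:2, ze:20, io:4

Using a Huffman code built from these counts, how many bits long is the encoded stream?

Merge the two smallest weights repeatedly:
merge ep(2) and io(4): 6
merge 6 and et(15): 21
merge ga(19) and ze(20): 39
merge 21 and be(29): 50
merge 39 and 50: 89
Total encoded bits = sum of merged weights = 6 + 21 + 39 + 50 + 89 = 205.

205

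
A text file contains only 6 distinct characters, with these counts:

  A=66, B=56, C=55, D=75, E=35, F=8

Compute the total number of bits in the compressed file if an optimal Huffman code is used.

731

Merge the two smallest weights repeatedly:
combine F(8), E(35) → 43
combine 43, C(55) → 98
combine B(56), A(66) → 122
combine D(75), 98 → 173
combine 122, 173 → 295
The encoded length is the sum of every internal node's weight: 43 + 98 + 122 + 173 + 295 = 731 bits.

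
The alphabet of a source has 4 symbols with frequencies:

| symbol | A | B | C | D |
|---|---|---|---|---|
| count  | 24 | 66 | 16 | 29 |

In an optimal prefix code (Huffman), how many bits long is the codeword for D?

2

Repeatedly merge the two smallest:
C(16) + A(24) → 40
D(29) + 40 → 69
B(66) + 69 → 135
D sits 2 levels below the root, so its codeword is 2 bits.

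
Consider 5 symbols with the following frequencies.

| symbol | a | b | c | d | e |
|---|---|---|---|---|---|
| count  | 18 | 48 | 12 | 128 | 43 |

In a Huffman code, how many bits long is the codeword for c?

Huffman merges, smallest pair first:
c(12) + a(18) → 30
30 + e(43) → 73
b(48) + 73 → 121
121 + d(128) → 249
c sits 4 levels below the root, so its codeword is 4 bits.

4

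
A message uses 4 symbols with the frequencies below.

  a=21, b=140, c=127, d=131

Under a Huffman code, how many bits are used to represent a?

Build the tree from the bottom:
combine a(21), c(127) → 148
combine d(131), b(140) → 271
combine 148, 271 → 419
a sits 2 levels below the root, so its codeword is 2 bits.

2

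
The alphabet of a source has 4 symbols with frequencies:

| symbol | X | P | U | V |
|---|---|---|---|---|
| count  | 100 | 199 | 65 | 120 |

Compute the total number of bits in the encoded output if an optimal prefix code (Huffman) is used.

Build the Huffman tree bottom-up:
merge U(65) and X(100): 165
merge V(120) and 165: 285
merge P(199) and 285: 484
Each symbol's bit-cost is frequency × depth; summing gives 934 bits (equivalently 165 + 285 + 484).

934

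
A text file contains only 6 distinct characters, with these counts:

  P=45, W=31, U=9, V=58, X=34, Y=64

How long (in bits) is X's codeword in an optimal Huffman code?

Repeatedly merge the two smallest:
combine U(9), W(31) → 40
combine X(34), 40 → 74
combine P(45), V(58) → 103
combine Y(64), 74 → 138
combine 103, 138 → 241
X sits 3 levels below the root, so its codeword is 3 bits.

3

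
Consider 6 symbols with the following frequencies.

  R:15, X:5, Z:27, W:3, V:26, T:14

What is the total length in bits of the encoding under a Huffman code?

Build the Huffman tree bottom-up:
combine W(3), X(5) → 8
combine 8, T(14) → 22
combine R(15), 22 → 37
combine V(26), Z(27) → 53
combine 37, 53 → 90
Total encoded bits = sum of merged weights = 8 + 22 + 37 + 53 + 90 = 210.

210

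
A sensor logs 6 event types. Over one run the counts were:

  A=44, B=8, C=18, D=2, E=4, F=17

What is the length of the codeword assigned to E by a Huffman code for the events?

Build the tree from the bottom:
D(2) + E(4) → 6
6 + B(8) → 14
14 + F(17) → 31
C(18) + 31 → 49
A(44) + 49 → 93
E sits 5 levels below the root, so its codeword is 5 bits.

5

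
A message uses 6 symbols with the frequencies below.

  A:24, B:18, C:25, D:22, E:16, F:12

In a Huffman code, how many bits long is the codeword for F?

Build the tree from the bottom:
combine F(12), E(16) → 28
combine B(18), D(22) → 40
combine A(24), C(25) → 49
combine 28, 40 → 68
combine 49, 68 → 117
F's leaf is at depth 3, giving a 3-bit codeword.

3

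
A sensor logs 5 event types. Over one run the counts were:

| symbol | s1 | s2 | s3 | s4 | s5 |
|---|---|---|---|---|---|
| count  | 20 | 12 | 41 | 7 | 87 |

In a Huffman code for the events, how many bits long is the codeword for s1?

Huffman merges, smallest pair first:
s4(7) + s2(12) → 19
19 + s1(20) → 39
39 + s3(41) → 80
80 + s5(87) → 167
The subtree containing s1 is merged 3 times, so code length = 3.

3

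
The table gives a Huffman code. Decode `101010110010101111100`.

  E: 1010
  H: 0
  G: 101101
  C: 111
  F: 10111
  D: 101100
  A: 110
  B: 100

Read left to right; each codeword is recognised as soon as it completes (prefix code):
  1010→E | 101100→D | 1010→E | 111→C | 110→A | 0→H
Decoded message: EDECAH

EDECAH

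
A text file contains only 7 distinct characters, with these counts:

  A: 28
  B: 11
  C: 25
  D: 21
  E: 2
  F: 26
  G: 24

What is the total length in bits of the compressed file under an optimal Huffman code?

370

Merge the two smallest weights repeatedly:
merge E(2) and B(11): 13
merge 13 and D(21): 34
merge G(24) and C(25): 49
merge F(26) and A(28): 54
merge 34 and 49: 83
merge 54 and 83: 137
The encoded length is the sum of every internal node's weight: 13 + 34 + 49 + 54 + 83 + 137 = 370 bits.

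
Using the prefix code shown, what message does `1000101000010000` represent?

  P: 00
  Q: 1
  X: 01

QPXXPPQPP

Read left to right; each codeword is recognised as soon as it completes (prefix code):
  1→Q | 00→P | 01→X | 01→X | 00→P | 00→P | 1→Q | 00→P | 00→P
Decoded message: QPXXPPQPP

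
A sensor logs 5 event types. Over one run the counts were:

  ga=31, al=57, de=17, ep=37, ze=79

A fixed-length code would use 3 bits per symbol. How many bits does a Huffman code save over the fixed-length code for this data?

Fixed-length: 3 bits × 221 symbols = 663 bits.
Huffman merges:
combine de(17), ga(31) → 48
combine ep(37), 48 → 85
combine al(57), ze(79) → 136
combine 85, 136 → 221
Huffman total = 48 + 85 + 136 + 221 = 490 bits.
Saving = 663 − 490 = 173 bits.

173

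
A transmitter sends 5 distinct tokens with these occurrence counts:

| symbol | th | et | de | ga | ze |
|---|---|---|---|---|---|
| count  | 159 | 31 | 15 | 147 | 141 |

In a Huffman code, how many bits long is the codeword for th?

Repeatedly merge the two smallest:
merge de(15) and et(31): 46
merge 46 and ze(141): 187
merge ga(147) and th(159): 306
merge 187 and 306: 493
th's leaf is at depth 2, giving a 2-bit codeword.

2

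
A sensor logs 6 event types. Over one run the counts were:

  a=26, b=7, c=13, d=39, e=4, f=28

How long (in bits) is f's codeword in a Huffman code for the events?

Build the tree from the bottom:
merge e(4) and b(7): 11
merge 11 and c(13): 24
merge 24 and a(26): 50
merge f(28) and d(39): 67
merge 50 and 67: 117
The subtree containing f is merged 2 times, so code length = 2.

2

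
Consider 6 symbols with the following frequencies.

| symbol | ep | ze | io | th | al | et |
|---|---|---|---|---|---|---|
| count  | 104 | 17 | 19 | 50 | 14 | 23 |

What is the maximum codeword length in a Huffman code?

4

Merge the two lowest-weight nodes at each step:
merge al(14) and ze(17): 31
merge io(19) and et(23): 42
merge 31 and 42: 73
merge th(50) and 73: 123
merge ep(104) and 123: 227
Maximum depth reached is 4.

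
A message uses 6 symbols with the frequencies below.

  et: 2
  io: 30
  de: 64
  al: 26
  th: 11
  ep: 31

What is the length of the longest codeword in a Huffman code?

Merge the two lowest-weight nodes at each step:
merge et(2) and th(11): 13
merge 13 and al(26): 39
merge io(30) and ep(31): 61
merge 39 and 61: 100
merge de(64) and 100: 164
The first pair merged (et, th) ends up deepest, at depth 4.

4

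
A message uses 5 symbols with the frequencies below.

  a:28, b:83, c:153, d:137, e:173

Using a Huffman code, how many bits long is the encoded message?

Merge the two smallest weights repeatedly:
combine a(28), b(83) → 111
combine 111, d(137) → 248
combine c(153), e(173) → 326
combine 248, 326 → 574
The encoded length is the sum of every internal node's weight: 111 + 248 + 326 + 574 = 1259 bits.

1259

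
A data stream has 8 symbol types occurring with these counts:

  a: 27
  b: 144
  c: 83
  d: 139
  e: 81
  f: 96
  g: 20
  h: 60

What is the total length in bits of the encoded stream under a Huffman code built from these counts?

Merge the two smallest weights repeatedly:
g(20) + a(27) → 47
47 + h(60) → 107
e(81) + c(83) → 164
f(96) + 107 → 203
d(139) + b(144) → 283
164 + 203 → 367
283 + 367 → 650
Each symbol's bit-cost is frequency × depth; summing gives 1821 bits (equivalently 47 + 107 + 164 + 203 + 283 + 367 + 650).

1821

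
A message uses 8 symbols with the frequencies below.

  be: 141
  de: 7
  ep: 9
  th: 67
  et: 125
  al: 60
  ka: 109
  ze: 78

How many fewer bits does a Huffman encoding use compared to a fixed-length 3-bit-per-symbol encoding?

Fixed-length: 3 bits × 596 symbols = 1788 bits.
Huffman merges:
de(7) + ep(9) → 16
16 + al(60) → 76
th(67) + 76 → 143
ze(78) + ka(109) → 187
et(125) + be(141) → 266
143 + 187 → 330
266 + 330 → 596
Huffman total = 16 + 76 + 143 + 187 + 266 + 330 + 596 = 1614 bits.
Saving = 1788 − 1614 = 174 bits.

174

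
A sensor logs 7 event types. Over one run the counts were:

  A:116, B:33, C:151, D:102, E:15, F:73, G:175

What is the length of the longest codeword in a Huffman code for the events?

Merge the two lowest-weight nodes at each step:
merge E(15) and B(33): 48
merge 48 and F(73): 121
merge D(102) and A(116): 218
merge 121 and C(151): 272
merge G(175) and 218: 393
merge 272 and 393: 665
Maximum depth reached is 4.

4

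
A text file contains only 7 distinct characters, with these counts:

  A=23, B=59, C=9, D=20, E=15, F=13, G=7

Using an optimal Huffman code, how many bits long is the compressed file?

364

Merge the two smallest weights repeatedly:
G(7) + C(9) → 16
F(13) + E(15) → 28
16 + D(20) → 36
A(23) + 28 → 51
36 + 51 → 87
B(59) + 87 → 146
Total encoded bits = sum of merged weights = 16 + 28 + 36 + 51 + 87 + 146 = 364.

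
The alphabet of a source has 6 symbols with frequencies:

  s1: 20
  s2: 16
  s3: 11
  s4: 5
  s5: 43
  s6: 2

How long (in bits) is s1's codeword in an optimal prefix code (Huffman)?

2

Huffman merges, smallest pair first:
combine s6(2), s4(5) → 7
combine 7, s3(11) → 18
combine s2(16), 18 → 34
combine s1(20), 34 → 54
combine s5(43), 54 → 97
The subtree containing s1 is merged 2 times, so code length = 2.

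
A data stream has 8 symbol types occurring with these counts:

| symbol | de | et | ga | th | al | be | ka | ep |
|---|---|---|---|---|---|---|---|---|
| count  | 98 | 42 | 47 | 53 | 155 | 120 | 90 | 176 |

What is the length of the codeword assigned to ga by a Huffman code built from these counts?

5

Build the tree from the bottom:
combine et(42), ga(47) → 89
combine th(53), 89 → 142
combine ka(90), de(98) → 188
combine be(120), 142 → 262
combine al(155), ep(176) → 331
combine 188, 262 → 450
combine 331, 450 → 781
ga's leaf is at depth 5, giving a 5-bit codeword.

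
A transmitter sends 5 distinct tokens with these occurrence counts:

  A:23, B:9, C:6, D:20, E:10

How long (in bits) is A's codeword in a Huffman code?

2

Build the tree from the bottom:
merge C(6) and B(9): 15
merge E(10) and 15: 25
merge D(20) and A(23): 43
merge 25 and 43: 68
A's leaf is at depth 2, giving a 2-bit codeword.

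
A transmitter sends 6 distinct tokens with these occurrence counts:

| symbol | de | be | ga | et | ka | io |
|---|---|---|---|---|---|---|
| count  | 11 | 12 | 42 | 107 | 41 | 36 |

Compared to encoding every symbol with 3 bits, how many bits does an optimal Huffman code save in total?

Fixed-length: 3 bits × 249 symbols = 747 bits.
Huffman merges:
merge de(11) and be(12): 23
merge 23 and io(36): 59
merge ka(41) and ga(42): 83
merge 59 and 83: 142
merge et(107) and 142: 249
Huffman total = 23 + 59 + 83 + 142 + 249 = 556 bits.
Saving = 747 − 556 = 191 bits.

191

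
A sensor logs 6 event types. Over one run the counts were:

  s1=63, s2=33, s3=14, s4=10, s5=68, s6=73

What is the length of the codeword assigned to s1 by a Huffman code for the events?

2

Build the tree from the bottom:
merge s4(10) and s3(14): 24
merge 24 and s2(33): 57
merge 57 and s1(63): 120
merge s5(68) and s6(73): 141
merge 120 and 141: 261
The subtree containing s1 is merged 2 times, so code length = 2.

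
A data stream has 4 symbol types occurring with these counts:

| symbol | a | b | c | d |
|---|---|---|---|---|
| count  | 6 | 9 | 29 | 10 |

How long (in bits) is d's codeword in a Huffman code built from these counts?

Repeatedly merge the two smallest:
merge a(6) and b(9): 15
merge d(10) and 15: 25
merge 25 and c(29): 54
d sits 2 levels below the root, so its codeword is 2 bits.

2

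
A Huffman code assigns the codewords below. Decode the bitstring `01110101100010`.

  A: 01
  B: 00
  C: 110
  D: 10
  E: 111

ACDCBD

Read left to right; each codeword is recognised as soon as it completes (prefix code):
  01→A | 110→C | 10→D | 110→C | 00→B | 10→D
Decoded message: ACDCBD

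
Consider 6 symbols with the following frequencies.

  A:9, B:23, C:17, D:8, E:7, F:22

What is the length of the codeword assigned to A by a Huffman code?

Repeatedly merge the two smallest:
combine E(7), D(8) → 15
combine A(9), 15 → 24
combine C(17), F(22) → 39
combine B(23), 24 → 47
combine 39, 47 → 86
A's leaf is at depth 3, giving a 3-bit codeword.

3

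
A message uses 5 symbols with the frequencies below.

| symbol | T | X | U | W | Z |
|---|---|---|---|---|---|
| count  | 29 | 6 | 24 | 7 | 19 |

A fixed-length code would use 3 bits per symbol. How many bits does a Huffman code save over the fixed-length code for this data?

Fixed-length: 3 bits × 85 symbols = 255 bits.
Huffman merges:
merge X(6) and W(7): 13
merge 13 and Z(19): 32
merge U(24) and T(29): 53
merge 32 and 53: 85
Huffman total = 13 + 32 + 53 + 85 = 183 bits.
Saving = 255 − 183 = 72 bits.

72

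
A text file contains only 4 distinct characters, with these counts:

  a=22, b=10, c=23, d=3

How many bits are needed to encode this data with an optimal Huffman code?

106

Greedily combine the two least-frequent nodes:
merge d(3) and b(10): 13
merge 13 and a(22): 35
merge c(23) and 35: 58
The encoded length is the sum of every internal node's weight: 13 + 35 + 58 = 106 bits.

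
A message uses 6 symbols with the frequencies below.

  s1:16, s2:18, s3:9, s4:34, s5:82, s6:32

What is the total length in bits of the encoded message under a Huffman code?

434

Greedily combine the two least-frequent nodes:
merge s3(9) and s1(16): 25
merge s2(18) and 25: 43
merge s6(32) and s4(34): 66
merge 43 and 66: 109
merge s5(82) and 109: 191
The encoded length is the sum of every internal node's weight: 25 + 43 + 66 + 109 + 191 = 434 bits.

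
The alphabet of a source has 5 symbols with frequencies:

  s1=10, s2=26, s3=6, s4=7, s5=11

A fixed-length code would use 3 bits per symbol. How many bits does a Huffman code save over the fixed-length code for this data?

Fixed-length: 3 bits × 60 symbols = 180 bits.
Huffman merges:
merge s3(6) and s4(7): 13
merge s1(10) and s5(11): 21
merge 13 and 21: 34
merge s2(26) and 34: 60
Huffman total = 13 + 21 + 34 + 60 = 128 bits.
Saving = 180 − 128 = 52 bits.

52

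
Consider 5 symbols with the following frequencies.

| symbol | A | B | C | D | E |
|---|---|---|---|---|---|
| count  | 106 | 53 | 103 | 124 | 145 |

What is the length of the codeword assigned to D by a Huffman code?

2

Repeatedly merge the two smallest:
merge B(53) and C(103): 156
merge A(106) and D(124): 230
merge E(145) and 156: 301
merge 230 and 301: 531
The subtree containing D is merged 2 times, so code length = 2.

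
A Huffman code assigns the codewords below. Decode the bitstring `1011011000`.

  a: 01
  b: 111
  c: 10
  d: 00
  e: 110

ceed

Read left to right; each codeword is recognised as soon as it completes (prefix code):
  10→c | 110→e | 110→e | 00→d
Decoded message: ceed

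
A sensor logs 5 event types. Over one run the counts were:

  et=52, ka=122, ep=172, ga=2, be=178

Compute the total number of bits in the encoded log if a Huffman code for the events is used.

1104

Build the Huffman tree bottom-up:
ga(2) + et(52) → 54
54 + ka(122) → 176
ep(172) + 176 → 348
be(178) + 348 → 526
Each symbol's bit-cost is frequency × depth; summing gives 1104 bits (equivalently 54 + 176 + 348 + 526).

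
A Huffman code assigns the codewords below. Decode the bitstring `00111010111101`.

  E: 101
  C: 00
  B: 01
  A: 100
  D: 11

Read left to right; each codeword is recognised as soon as it completes (prefix code):
  00→C | 11→D | 101→E | 01→B | 11→D | 101→E
Decoded message: CDEBDE

CDEBDE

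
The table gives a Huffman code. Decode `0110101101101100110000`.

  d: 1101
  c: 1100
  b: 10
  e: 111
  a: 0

Read left to right; each codeword is recognised as soon as it completes (prefix code):
  0→a | 1101→d | 0→a | 1101→d | 10→b | 1100→c | 1100→c | 0→a | 0→a
Decoded message: adadbccaa

adadbccaa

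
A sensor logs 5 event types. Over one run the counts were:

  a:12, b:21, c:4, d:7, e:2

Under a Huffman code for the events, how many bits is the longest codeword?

Merge the two lowest-weight nodes at each step:
merge e(2) and c(4): 6
merge 6 and d(7): 13
merge a(12) and 13: 25
merge b(21) and 25: 46
Maximum depth reached is 4.

4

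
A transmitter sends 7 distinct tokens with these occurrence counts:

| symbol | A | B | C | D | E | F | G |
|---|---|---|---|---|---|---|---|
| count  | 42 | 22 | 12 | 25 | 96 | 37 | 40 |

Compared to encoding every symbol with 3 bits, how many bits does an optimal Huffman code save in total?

104

Fixed-length: 3 bits × 274 symbols = 822 bits.
Huffman merges:
combine C(12), B(22) → 34
combine D(25), 34 → 59
combine F(37), G(40) → 77
combine A(42), 59 → 101
combine 77, E(96) → 173
combine 101, 173 → 274
Huffman total = 34 + 59 + 77 + 101 + 173 + 274 = 718 bits.
Saving = 822 − 718 = 104 bits.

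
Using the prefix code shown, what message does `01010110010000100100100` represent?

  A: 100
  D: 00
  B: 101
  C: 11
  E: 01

EEEAADAAA

Read left to right; each codeword is recognised as soon as it completes (prefix code):
  01→E | 01→E | 01→E | 100→A | 100→A | 00→D | 100→A | 100→A | 100→A
Decoded message: EEEAADAAA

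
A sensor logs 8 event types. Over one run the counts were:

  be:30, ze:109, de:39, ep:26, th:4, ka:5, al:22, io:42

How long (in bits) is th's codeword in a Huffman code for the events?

5

Build the tree from the bottom:
combine th(4), ka(5) → 9
combine 9, al(22) → 31
combine ep(26), be(30) → 56
combine 31, de(39) → 70
combine io(42), 56 → 98
combine 70, 98 → 168
combine ze(109), 168 → 277
th's leaf is at depth 5, giving a 5-bit codeword.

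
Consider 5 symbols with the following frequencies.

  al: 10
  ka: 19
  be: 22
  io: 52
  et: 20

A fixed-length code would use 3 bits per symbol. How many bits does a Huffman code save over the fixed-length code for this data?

104

Fixed-length: 3 bits × 123 symbols = 369 bits.
Huffman merges:
combine al(10), ka(19) → 29
combine et(20), be(22) → 42
combine 29, 42 → 71
combine io(52), 71 → 123
Huffman total = 29 + 42 + 71 + 123 = 265 bits.
Saving = 369 − 265 = 104 bits.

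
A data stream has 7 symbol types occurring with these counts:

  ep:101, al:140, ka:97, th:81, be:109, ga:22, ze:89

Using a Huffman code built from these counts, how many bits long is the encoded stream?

Build the Huffman tree bottom-up:
combine ga(22), th(81) → 103
combine ze(89), ka(97) → 186
combine ep(101), 103 → 204
combine be(109), al(140) → 249
combine 186, 204 → 390
combine 249, 390 → 639
The encoded length is the sum of every internal node's weight: 103 + 186 + 204 + 249 + 390 + 639 = 1771 bits.

1771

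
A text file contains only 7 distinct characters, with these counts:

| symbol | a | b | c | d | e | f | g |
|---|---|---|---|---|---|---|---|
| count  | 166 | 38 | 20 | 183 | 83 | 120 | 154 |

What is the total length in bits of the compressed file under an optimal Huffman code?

1988

Build the Huffman tree bottom-up:
combine c(20), b(38) → 58
combine 58, e(83) → 141
combine f(120), 141 → 261
combine g(154), a(166) → 320
combine d(183), 261 → 444
combine 320, 444 → 764
Each symbol's bit-cost is frequency × depth; summing gives 1988 bits (equivalently 58 + 141 + 261 + 320 + 444 + 764).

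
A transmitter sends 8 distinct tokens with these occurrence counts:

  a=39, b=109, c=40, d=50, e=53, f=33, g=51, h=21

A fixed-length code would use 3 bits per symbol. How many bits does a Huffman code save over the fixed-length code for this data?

55

Fixed-length: 3 bits × 396 symbols = 1188 bits.
Huffman merges:
combine h(21), f(33) → 54
combine a(39), c(40) → 79
combine d(50), g(51) → 101
combine e(53), 54 → 107
combine 79, 101 → 180
combine 107, b(109) → 216
combine 180, 216 → 396
Huffman total = 54 + 79 + 101 + 107 + 180 + 216 + 396 = 1133 bits.
Saving = 1188 − 1133 = 55 bits.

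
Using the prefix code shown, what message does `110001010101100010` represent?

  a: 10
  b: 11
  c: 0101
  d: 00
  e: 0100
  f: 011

Read left to right; each codeword is recognised as soon as it completes (prefix code):
  11→b | 00→d | 0101→c | 0101→c | 10→a | 00→d | 10→a
Decoded message: bdccada

bdccada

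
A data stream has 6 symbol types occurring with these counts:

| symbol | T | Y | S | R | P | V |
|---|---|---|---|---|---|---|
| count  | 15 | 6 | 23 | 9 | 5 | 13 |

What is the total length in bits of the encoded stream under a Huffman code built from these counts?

173

Build the Huffman tree bottom-up:
P(5) + Y(6) → 11
R(9) + 11 → 20
V(13) + T(15) → 28
20 + S(23) → 43
28 + 43 → 71
The encoded length is the sum of every internal node's weight: 11 + 20 + 28 + 43 + 71 = 173 bits.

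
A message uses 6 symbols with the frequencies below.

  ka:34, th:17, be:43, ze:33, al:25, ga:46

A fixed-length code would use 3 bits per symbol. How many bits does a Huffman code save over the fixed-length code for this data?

Fixed-length: 3 bits × 198 symbols = 594 bits.
Huffman merges:
th(17) + al(25) → 42
ze(33) + ka(34) → 67
42 + be(43) → 85
ga(46) + 67 → 113
85 + 113 → 198
Huffman total = 42 + 67 + 85 + 113 + 198 = 505 bits.
Saving = 594 − 505 = 89 bits.

89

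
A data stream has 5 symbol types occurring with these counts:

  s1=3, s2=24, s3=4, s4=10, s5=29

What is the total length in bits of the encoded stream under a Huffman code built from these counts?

Build the Huffman tree bottom-up:
merge s1(3) and s3(4): 7
merge 7 and s4(10): 17
merge 17 and s2(24): 41
merge s5(29) and 41: 70
Total encoded bits = sum of merged weights = 7 + 17 + 41 + 70 = 135.

135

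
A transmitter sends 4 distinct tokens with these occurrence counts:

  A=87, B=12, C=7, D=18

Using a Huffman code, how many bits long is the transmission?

Merge the two smallest weights repeatedly:
combine C(7), B(12) → 19
combine D(18), 19 → 37
combine 37, A(87) → 124
Each symbol's bit-cost is frequency × depth; summing gives 180 bits (equivalently 19 + 37 + 124).

180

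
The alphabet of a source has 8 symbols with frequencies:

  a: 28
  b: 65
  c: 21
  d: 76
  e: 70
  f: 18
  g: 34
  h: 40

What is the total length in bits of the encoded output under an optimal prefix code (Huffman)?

Merge the two smallest weights repeatedly:
merge f(18) and c(21): 39
merge a(28) and g(34): 62
merge 39 and h(40): 79
merge 62 and b(65): 127
merge e(70) and d(76): 146
merge 79 and 127: 206
merge 146 and 206: 352
Total encoded bits = sum of merged weights = 39 + 62 + 79 + 127 + 146 + 206 + 352 = 1011.

1011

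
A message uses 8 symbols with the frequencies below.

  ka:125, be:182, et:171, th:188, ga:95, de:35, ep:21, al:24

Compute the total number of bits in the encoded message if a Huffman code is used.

2278

Merge the two smallest weights repeatedly:
merge ep(21) and al(24): 45
merge de(35) and 45: 80
merge 80 and ga(95): 175
merge ka(125) and et(171): 296
merge 175 and be(182): 357
merge th(188) and 296: 484
merge 357 and 484: 841
The encoded length is the sum of every internal node's weight: 45 + 80 + 175 + 296 + 357 + 484 + 841 = 2278 bits.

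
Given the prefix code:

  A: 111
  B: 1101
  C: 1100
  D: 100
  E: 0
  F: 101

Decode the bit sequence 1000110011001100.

Read left to right; each codeword is recognised as soon as it completes (prefix code):
  100→D | 0→E | 1100→C | 1100→C | 1100→C
Decoded message: DECCC

DECCC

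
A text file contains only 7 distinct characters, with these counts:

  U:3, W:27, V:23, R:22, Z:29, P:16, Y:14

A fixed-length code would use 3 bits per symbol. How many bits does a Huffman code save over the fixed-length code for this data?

Fixed-length: 3 bits × 134 symbols = 402 bits.
Huffman merges:
U(3) + Y(14) → 17
P(16) + 17 → 33
R(22) + V(23) → 45
W(27) + Z(29) → 56
33 + 45 → 78
56 + 78 → 134
Huffman total = 17 + 33 + 45 + 56 + 78 + 134 = 363 bits.
Saving = 402 − 363 = 39 bits.

39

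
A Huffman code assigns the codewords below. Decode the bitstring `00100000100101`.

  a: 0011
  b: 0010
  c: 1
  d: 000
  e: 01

Read left to right; each codeword is recognised as soon as it completes (prefix code):
  0010→b | 000→d | 01→e | 0010→b | 1→c
Decoded message: bdebc

bdebc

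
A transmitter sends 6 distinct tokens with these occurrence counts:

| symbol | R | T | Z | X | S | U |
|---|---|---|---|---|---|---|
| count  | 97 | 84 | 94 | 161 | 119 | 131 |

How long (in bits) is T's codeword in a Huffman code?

3

Build the tree from the bottom:
merge T(84) and Z(94): 178
merge R(97) and S(119): 216
merge U(131) and X(161): 292
merge 178 and 216: 394
merge 292 and 394: 686
The subtree containing T is merged 3 times, so code length = 3.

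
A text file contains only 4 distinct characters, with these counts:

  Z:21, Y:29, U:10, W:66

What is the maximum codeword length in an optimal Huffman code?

Merge the two lowest-weight nodes at each step:
merge U(10) and Z(21): 31
merge Y(29) and 31: 60
merge 60 and W(66): 126
The rarest symbols sit at the bottom; the longest codeword is 3 bits.

3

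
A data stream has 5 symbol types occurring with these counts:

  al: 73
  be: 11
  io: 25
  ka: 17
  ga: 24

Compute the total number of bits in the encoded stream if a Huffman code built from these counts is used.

Build the Huffman tree bottom-up:
be(11) + ka(17) → 28
ga(24) + io(25) → 49
28 + 49 → 77
al(73) + 77 → 150
Total encoded bits = sum of merged weights = 28 + 49 + 77 + 150 = 304.

304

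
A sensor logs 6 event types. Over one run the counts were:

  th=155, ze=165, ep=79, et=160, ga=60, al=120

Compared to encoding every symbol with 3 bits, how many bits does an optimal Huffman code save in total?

Fixed-length: 3 bits × 739 symbols = 2217 bits.
Huffman merges:
combine ga(60), ep(79) → 139
combine al(120), 139 → 259
combine th(155), et(160) → 315
combine ze(165), 259 → 424
combine 315, 424 → 739
Huffman total = 139 + 259 + 315 + 424 + 739 = 1876 bits.
Saving = 2217 − 1876 = 341 bits.

341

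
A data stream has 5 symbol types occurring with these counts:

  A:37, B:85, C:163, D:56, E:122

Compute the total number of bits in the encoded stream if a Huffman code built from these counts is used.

1019

Greedily combine the two least-frequent nodes:
A(37) + D(56) → 93
B(85) + 93 → 178
E(122) + C(163) → 285
178 + 285 → 463
Total encoded bits = sum of merged weights = 93 + 178 + 285 + 463 = 1019.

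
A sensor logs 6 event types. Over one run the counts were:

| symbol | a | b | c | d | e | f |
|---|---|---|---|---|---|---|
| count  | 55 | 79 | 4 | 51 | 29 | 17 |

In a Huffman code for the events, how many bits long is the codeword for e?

Huffman merges, smallest pair first:
c(4) + f(17) → 21
21 + e(29) → 50
50 + d(51) → 101
a(55) + b(79) → 134
101 + 134 → 235
The subtree containing e is merged 3 times, so code length = 3.

3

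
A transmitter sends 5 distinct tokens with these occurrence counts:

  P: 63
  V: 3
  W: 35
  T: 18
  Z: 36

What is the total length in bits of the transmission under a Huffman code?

Build the Huffman tree bottom-up:
V(3) + T(18) → 21
21 + W(35) → 56
Z(36) + 56 → 92
P(63) + 92 → 155
The encoded length is the sum of every internal node's weight: 21 + 56 + 92 + 155 = 324 bits.

324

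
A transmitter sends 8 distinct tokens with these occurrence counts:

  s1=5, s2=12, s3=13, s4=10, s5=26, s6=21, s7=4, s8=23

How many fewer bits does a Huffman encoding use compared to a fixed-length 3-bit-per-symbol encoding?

21

Fixed-length: 3 bits × 114 symbols = 342 bits.
Huffman merges:
merge s7(4) and s1(5): 9
merge 9 and s4(10): 19
merge s2(12) and s3(13): 25
merge 19 and s6(21): 40
merge s8(23) and 25: 48
merge s5(26) and 40: 66
merge 48 and 66: 114
Huffman total = 9 + 19 + 25 + 40 + 48 + 66 + 114 = 321 bits.
Saving = 342 − 321 = 21 bits.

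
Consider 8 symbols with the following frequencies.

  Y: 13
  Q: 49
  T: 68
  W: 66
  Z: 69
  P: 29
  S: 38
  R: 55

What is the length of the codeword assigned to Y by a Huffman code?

4

Build the tree from the bottom:
merge Y(13) and P(29): 42
merge S(38) and 42: 80
merge Q(49) and R(55): 104
merge W(66) and T(68): 134
merge Z(69) and 80: 149
merge 104 and 134: 238
merge 149 and 238: 387
Y's leaf is at depth 4, giving a 4-bit codeword.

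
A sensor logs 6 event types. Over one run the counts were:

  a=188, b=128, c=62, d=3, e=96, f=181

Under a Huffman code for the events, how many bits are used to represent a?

Repeatedly merge the two smallest:
combine d(3), c(62) → 65
combine 65, e(96) → 161
combine b(128), 161 → 289
combine f(181), a(188) → 369
combine 289, 369 → 658
The subtree containing a is merged 2 times, so code length = 2.

2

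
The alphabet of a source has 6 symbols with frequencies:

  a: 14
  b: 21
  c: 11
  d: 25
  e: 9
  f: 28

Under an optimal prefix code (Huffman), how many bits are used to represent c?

4

Huffman merges, smallest pair first:
combine e(9), c(11) → 20
combine a(14), 20 → 34
combine b(21), d(25) → 46
combine f(28), 34 → 62
combine 46, 62 → 108
The subtree containing c is merged 4 times, so code length = 4.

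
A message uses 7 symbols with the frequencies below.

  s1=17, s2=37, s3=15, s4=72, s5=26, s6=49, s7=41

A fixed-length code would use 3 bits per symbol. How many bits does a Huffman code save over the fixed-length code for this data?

89

Fixed-length: 3 bits × 257 symbols = 771 bits.
Huffman merges:
merge s3(15) and s1(17): 32
merge s5(26) and 32: 58
merge s2(37) and s7(41): 78
merge s6(49) and 58: 107
merge s4(72) and 78: 150
merge 107 and 150: 257
Huffman total = 32 + 58 + 78 + 107 + 150 + 257 = 682 bits.
Saving = 771 − 682 = 89 bits.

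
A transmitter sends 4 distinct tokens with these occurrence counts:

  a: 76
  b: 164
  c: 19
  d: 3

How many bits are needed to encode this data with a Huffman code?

Build the Huffman tree bottom-up:
d(3) + c(19) → 22
22 + a(76) → 98
98 + b(164) → 262
Each symbol's bit-cost is frequency × depth; summing gives 382 bits (equivalently 22 + 98 + 262).

382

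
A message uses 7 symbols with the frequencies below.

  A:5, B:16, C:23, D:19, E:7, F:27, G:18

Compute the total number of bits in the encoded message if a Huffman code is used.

307

Greedily combine the two least-frequent nodes:
merge A(5) and E(7): 12
merge 12 and B(16): 28
merge G(18) and D(19): 37
merge C(23) and F(27): 50
merge 28 and 37: 65
merge 50 and 65: 115
The encoded length is the sum of every internal node's weight: 12 + 28 + 37 + 50 + 65 + 115 = 307 bits.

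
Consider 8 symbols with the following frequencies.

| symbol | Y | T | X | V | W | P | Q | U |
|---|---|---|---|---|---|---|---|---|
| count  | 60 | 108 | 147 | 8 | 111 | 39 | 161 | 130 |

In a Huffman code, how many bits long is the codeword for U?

Build the tree from the bottom:
V(8) + P(39) → 47
47 + Y(60) → 107
107 + T(108) → 215
W(111) + U(130) → 241
X(147) + Q(161) → 308
215 + 241 → 456
308 + 456 → 764
U's leaf is at depth 3, giving a 3-bit codeword.

3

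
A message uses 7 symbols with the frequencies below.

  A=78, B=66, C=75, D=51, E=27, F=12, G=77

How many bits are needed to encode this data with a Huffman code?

1042

Build the Huffman tree bottom-up:
combine F(12), E(27) → 39
combine 39, D(51) → 90
combine B(66), C(75) → 141
combine G(77), A(78) → 155
combine 90, 141 → 231
combine 155, 231 → 386
Total encoded bits = sum of merged weights = 39 + 90 + 141 + 155 + 231 + 386 = 1042.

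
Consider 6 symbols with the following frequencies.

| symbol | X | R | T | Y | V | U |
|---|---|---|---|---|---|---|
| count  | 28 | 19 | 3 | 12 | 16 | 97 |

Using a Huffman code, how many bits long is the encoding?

346

Greedily combine the two least-frequent nodes:
T(3) + Y(12) → 15
15 + V(16) → 31
R(19) + X(28) → 47
31 + 47 → 78
78 + U(97) → 175
Total encoded bits = sum of merged weights = 15 + 31 + 47 + 78 + 175 = 346.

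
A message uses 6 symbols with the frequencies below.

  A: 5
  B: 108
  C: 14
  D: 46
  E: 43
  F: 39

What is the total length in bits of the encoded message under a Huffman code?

Build the Huffman tree bottom-up:
merge A(5) and C(14): 19
merge 19 and F(39): 58
merge E(43) and D(46): 89
merge 58 and 89: 147
merge B(108) and 147: 255
Each symbol's bit-cost is frequency × depth; summing gives 568 bits (equivalently 19 + 58 + 89 + 147 + 255).

568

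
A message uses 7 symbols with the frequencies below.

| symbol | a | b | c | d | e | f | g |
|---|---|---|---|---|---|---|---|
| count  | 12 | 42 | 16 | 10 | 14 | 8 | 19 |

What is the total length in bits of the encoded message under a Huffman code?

320

Merge the two smallest weights repeatedly:
f(8) + d(10) → 18
a(12) + e(14) → 26
c(16) + 18 → 34
g(19) + 26 → 45
34 + b(42) → 76
45 + 76 → 121
The encoded length is the sum of every internal node's weight: 18 + 26 + 34 + 45 + 76 + 121 = 320 bits.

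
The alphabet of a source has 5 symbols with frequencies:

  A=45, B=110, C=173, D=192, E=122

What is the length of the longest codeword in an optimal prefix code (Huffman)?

Merge the two lowest-weight nodes at each step:
merge A(45) and B(110): 155
merge E(122) and 155: 277
merge C(173) and D(192): 365
merge 277 and 365: 642
The first pair merged (A, B) ends up deepest, at depth 3.

3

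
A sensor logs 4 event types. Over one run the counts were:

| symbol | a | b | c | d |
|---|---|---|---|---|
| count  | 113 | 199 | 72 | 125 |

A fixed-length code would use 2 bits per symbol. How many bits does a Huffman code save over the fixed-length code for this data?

14

Fixed-length: 2 bits × 509 symbols = 1018 bits.
Huffman merges:
combine c(72), a(113) → 185
combine d(125), 185 → 310
combine b(199), 310 → 509
Huffman total = 185 + 310 + 509 = 1004 bits.
Saving = 1018 − 1004 = 14 bits.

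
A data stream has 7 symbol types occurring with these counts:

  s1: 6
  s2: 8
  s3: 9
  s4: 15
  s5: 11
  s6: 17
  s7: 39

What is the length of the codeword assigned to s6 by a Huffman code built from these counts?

Build the tree from the bottom:
combine s1(6), s2(8) → 14
combine s3(9), s5(11) → 20
combine 14, s4(15) → 29
combine s6(17), 20 → 37
combine 29, 37 → 66
combine s7(39), 66 → 105
s6 sits 3 levels below the root, so its codeword is 3 bits.

3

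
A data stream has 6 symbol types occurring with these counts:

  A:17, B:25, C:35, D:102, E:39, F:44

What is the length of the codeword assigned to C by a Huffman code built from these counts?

Huffman merges, smallest pair first:
merge A(17) and B(25): 42
merge C(35) and E(39): 74
merge 42 and F(44): 86
merge 74 and 86: 160
merge D(102) and 160: 262
C's leaf is at depth 3, giving a 3-bit codeword.

3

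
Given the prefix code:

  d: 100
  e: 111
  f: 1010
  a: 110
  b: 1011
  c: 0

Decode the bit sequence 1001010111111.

dfee

Read left to right; each codeword is recognised as soon as it completes (prefix code):
  100→d | 1010→f | 111→e | 111→e
Decoded message: dfee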